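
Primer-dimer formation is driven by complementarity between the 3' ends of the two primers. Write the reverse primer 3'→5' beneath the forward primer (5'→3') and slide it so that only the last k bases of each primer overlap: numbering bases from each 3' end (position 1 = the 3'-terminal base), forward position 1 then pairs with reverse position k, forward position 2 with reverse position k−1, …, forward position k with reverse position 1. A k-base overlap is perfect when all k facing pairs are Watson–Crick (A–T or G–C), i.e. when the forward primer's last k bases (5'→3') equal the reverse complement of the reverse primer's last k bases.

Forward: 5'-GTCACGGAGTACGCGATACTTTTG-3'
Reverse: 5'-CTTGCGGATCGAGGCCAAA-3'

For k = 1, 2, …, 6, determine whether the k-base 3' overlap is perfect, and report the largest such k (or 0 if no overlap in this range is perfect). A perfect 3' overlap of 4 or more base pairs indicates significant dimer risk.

Last 6 bases (5'→3') — forward …CTTTTG, reverse …GCCAAA.
Reverse complement of the reverse primer's last 6 bases: TTTGGC; its first k bases are the reverse complement of the reverse primer's last k bases, so a perfect k-base overlap needs the forward primer's last k bases to equal them.
Comparing (forward last k vs required): k=1: G vs T ✗; k=2: TG vs TT ✗; k=3: TTG vs TTT ✗; k=4: TTTG vs TTTG ✓; k=5: TTTTG vs TTTGG ✗; k=6: CTTTTG vs TTTGGC ✗.
Only k = 4 is perfect, so the longest perfect 3' overlap is 4.

Longest perfect overlap: 4 complementary base pairs; significant dimer risk (threshold 4).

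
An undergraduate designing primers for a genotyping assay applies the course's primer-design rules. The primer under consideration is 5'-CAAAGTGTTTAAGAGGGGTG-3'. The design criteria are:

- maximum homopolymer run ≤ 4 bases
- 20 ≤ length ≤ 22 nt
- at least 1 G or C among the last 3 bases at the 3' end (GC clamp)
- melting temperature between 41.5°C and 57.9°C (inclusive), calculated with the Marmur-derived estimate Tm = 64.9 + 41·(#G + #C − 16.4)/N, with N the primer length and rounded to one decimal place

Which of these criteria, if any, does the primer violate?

Base counts: A=6, T=5, G=8, C=1 (length 20).
homopolymer run: longest run = 4 ✓
length: length 20 ✓
GC clamp: 3' end GTG has 2 G/C ✓
Tm: Tm = 64.9 + 41·(9 − 16.4)/20 = 49.7°C ✓

Meets all criteria.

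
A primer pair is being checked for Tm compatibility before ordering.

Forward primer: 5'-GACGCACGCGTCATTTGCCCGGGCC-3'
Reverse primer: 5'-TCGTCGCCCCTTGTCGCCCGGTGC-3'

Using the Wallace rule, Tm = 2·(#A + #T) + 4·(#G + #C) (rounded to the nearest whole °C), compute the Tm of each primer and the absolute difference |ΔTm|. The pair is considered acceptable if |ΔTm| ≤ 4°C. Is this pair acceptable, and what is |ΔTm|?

Forward: A=3 T=4 G=8 C=10 → Tm = 2·7 + 4·18 = 86°C.
Reverse: A=0 T=6 G=7 C=11 → Tm = 2·6 + 4·18 = 84°C.
|ΔTm| = |86 − 84| = 2°C, ≤ 4°C.

|ΔTm| = 2°C; the pair is acceptable.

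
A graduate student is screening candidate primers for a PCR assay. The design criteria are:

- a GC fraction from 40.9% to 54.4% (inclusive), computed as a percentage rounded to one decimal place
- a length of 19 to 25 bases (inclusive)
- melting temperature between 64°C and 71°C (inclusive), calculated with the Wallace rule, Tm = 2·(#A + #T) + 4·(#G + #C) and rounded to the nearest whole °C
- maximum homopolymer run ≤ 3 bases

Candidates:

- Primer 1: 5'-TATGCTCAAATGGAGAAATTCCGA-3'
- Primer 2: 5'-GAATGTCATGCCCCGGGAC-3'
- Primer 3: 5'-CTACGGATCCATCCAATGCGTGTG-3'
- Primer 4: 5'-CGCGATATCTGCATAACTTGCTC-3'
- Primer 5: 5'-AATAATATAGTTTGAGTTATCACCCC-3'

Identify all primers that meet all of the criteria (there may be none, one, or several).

Primer 4 only.

Primer 1 (24 nt, A=9 T=6 G=5 C=4): GC 9/24 = 37.5%, outside 40.9–54.4% ✗; length 24 ✓; Tm = 2·15 + 4·9 = 66°C ✓; longest run = 3 ✓ — fails.
Primer 2 (19 nt, A=4 T=3 G=6 C=6): GC 12/19 = 63.2%, outside 40.9–54.4% ✗; length 19 ✓; Tm = 2·7 + 4·12 = 62°C, outside 64–71°C ✗; longest run = 4, exceeds 3 ✗ — fails.
Primer 3 (24 nt, A=5 T=6 G=6 C=7): GC 13/24 = 54.2% ✓; length 24 ✓; Tm = 2·11 + 4·13 = 74°C, outside 64–71°C ✗; longest run = 2 ✓ — fails.
Primer 4 (23 nt, A=5 T=7 G=4 C=7): GC 11/23 = 47.8% ✓; length 23 ✓; Tm = 2·12 + 4·11 = 68°C ✓; longest run = 2 ✓ — passes.
Primer 5 (26 nt, A=9 T=9 G=3 C=5): GC 8/26 = 30.8%, outside 40.9–54.4% ✗; length 26, outside 19–25 ✗; Tm = 2·18 + 4·8 = 68°C ✓; longest run = 4, exceeds 3 ✗ — fails.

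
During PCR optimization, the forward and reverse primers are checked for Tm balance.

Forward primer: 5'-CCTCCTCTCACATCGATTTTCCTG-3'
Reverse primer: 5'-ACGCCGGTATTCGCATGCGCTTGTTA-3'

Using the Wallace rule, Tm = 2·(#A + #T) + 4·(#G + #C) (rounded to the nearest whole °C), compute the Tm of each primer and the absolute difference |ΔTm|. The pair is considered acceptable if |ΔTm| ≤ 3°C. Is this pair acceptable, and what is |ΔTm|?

Forward: A=3 T=9 G=2 C=10 → Tm = 2·12 + 4·12 = 72°C.
Reverse: A=4 T=8 G=7 C=7 → Tm = 2·12 + 4·14 = 80°C.
|ΔTm| = |72 − 80| = 8°C, > 3°C.

|ΔTm| = 8°C; the pair is not acceptable.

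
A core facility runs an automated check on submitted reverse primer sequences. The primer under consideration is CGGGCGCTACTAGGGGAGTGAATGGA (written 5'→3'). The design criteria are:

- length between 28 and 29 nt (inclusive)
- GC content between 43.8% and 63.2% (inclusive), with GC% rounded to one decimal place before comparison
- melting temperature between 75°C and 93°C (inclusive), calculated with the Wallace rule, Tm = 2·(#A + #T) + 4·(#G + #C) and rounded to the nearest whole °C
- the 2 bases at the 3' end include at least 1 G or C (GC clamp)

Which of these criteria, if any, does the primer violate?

Base counts: A=6, T=4, G=12, C=4 (length 26).
length: length 26, outside 28–29 ✗
GC content: GC 16/26 = 61.5% ✓
Tm: Tm = 2·10 + 4·16 = 84°C ✓
GC clamp: 3' end GA has 1 G/C ✓

Fails: length.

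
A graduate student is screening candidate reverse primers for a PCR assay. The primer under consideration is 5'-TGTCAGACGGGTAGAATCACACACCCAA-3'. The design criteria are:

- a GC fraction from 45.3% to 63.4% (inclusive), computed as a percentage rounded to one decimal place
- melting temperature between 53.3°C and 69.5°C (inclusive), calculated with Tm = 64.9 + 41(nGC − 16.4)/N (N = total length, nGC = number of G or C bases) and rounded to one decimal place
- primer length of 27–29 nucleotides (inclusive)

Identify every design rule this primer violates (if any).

Meets all criteria.

Base counts: A=10, T=4, G=6, C=8 (length 28).
GC content: GC 14/28 = 50.0% ✓
Tm: Tm = 64.9 + 41·(14 − 16.4)/28 = 61.4°C ✓
length: length 28 ✓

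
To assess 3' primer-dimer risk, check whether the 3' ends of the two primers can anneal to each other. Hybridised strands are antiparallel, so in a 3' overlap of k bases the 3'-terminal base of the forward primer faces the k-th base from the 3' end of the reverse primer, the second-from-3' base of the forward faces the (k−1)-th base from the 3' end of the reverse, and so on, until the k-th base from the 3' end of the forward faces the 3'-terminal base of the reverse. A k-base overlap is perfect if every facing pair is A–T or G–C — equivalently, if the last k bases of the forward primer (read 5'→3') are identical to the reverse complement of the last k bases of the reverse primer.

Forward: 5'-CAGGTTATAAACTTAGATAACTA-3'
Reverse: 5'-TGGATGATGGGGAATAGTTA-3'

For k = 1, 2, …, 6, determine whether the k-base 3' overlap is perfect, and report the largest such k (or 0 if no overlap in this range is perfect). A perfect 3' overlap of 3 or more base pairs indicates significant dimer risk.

Longest perfect overlap: 6 complementary base pairs; significant dimer risk (threshold 3).

Last 6 bases (5'→3') — forward …TAACTA, reverse …TAGTTA.
Reverse complement of the reverse primer's last 6 bases: TAACTA; its first k bases are the reverse complement of the reverse primer's last k bases, so a perfect k-base overlap needs the forward primer's last k bases to equal them.
Comparing (forward last k vs required): k=1: A vs T ✗; k=2: TA vs TA ✓; k=3: CTA vs TAA ✗; k=4: ACTA vs TAAC ✗; k=5: AACTA vs TAACT ✗; k=6: TAACTA vs TAACTA ✓.
Perfect overlaps at k = 2, 6; the largest is 6.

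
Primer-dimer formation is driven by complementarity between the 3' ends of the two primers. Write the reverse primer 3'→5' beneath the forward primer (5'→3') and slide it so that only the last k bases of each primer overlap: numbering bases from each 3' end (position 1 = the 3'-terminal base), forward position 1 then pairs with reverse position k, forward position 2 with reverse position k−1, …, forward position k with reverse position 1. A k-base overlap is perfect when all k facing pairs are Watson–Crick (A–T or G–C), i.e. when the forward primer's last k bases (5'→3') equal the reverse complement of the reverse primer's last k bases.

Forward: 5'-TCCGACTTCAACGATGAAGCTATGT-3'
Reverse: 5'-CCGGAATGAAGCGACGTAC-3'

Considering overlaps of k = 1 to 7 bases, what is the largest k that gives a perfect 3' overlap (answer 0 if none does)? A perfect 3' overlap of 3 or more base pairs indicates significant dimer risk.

Last 7 bases (5'→3') — forward …GCTATGT, reverse …GACGTAC.
Reverse complement of the reverse primer's last 7 bases: GTACGTC; its first k bases are the reverse complement of the reverse primer's last k bases, so a perfect k-base overlap needs the forward primer's last k bases to equal them.
Comparing (forward last k vs required): k=1: T vs G ✗; k=2: GT vs GT ✓; k=3: TGT vs GTA ✗; k=4: ATGT vs GTAC ✗; k=5: TATGT vs GTACG ✗; k=6: CTATGT vs GTACGT ✗; k=7: GCTATGT vs GTACGTC ✗.
Only k = 2 is perfect, so the longest perfect 3' overlap is 2.

Longest perfect overlap: 2 complementary base pairs; below the dimer-risk threshold (threshold 3).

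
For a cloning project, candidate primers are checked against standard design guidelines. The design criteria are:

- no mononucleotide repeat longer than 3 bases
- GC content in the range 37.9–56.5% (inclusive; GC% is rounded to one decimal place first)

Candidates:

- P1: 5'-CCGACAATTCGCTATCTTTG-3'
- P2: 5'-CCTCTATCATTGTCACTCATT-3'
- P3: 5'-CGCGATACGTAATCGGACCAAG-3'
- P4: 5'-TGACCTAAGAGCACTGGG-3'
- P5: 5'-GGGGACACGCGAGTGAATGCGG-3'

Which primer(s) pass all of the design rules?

P1, P2, P3 and P4.

P1 (20 nt, A=4 T=7 G=3 C=6): longest run = 3 ✓; GC 9/20 = 45.0% ✓ — passes.
P2 (21 nt, A=4 T=9 G=1 C=7): longest run = 2 ✓; GC 8/21 = 38.1% ✓ — passes.
P3 (22 nt, A=7 T=3 G=6 C=6): longest run = 2 ✓; GC 12/22 = 54.5% ✓ — passes.
P4 (18 nt, A=5 T=3 G=6 C=4): longest run = 3 ✓; GC 10/18 = 55.6% ✓ — passes.
P5 (22 nt, A=5 T=2 G=11 C=4): longest run = 4, exceeds 3 ✗; GC 15/22 = 68.2%, outside 37.9–56.5% ✗ — fails.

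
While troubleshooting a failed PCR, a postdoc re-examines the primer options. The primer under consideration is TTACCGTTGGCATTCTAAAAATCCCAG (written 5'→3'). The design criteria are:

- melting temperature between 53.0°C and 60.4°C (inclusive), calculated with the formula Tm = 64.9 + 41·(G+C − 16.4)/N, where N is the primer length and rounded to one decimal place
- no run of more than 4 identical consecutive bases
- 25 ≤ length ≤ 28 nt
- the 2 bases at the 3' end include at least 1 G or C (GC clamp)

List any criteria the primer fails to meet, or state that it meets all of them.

Fails: homopolymer run.

Base counts: A=8, T=8, G=4, C=7 (length 27).
Tm: Tm = 64.9 + 41·(11 − 16.4)/27 = 56.7°C ✓
homopolymer run: longest run = 5, exceeds 4 ✗
length: length 27 ✓
GC clamp: 3' end AG has 1 G/C ✓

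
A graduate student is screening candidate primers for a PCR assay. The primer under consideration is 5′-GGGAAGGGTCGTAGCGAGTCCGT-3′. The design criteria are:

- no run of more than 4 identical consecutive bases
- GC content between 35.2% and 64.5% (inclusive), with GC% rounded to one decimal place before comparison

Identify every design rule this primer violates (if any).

Base counts: A=4, T=4, G=11, C=4 (length 23).
homopolymer run: longest run = 3 ✓
GC content: GC 15/23 = 65.2%, outside 35.2–64.5% ✗

Fails: GC content.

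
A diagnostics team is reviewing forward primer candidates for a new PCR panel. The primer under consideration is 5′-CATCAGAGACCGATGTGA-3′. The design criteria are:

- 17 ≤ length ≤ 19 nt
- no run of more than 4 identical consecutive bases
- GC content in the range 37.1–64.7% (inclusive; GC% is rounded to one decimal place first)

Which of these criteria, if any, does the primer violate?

Meets all criteria.

Base counts: A=6, T=3, G=5, C=4 (length 18).
length: length 18 ✓
homopolymer run: longest run = 2 ✓
GC content: GC 9/18 = 50.0% ✓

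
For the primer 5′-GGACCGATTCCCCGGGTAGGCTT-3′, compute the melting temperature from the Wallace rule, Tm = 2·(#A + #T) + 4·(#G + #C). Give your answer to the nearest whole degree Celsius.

Base counts: A=3, T=5, G=8, C=7 (length 23).
Tm = 2·(3+5) + 4·(8+7) = 2·8 + 4·15 = 16 + 60 = 76°C.

76°C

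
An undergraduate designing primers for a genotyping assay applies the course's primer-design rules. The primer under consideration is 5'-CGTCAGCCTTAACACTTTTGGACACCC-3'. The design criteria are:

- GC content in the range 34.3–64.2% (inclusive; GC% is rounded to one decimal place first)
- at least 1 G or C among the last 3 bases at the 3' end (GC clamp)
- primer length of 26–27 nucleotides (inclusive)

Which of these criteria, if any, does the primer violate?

Meets all criteria.

Base counts: A=6, T=7, G=4, C=10 (length 27).
GC content: GC 14/27 = 51.9% ✓
GC clamp: 3' end CCC has 3 G/C ✓
length: length 27 ✓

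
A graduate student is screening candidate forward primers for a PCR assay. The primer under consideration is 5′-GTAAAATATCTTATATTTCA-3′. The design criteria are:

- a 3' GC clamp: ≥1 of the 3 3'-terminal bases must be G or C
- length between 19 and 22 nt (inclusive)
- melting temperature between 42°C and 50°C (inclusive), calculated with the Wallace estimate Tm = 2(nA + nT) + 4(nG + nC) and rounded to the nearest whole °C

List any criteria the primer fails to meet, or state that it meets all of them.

Meets all criteria.

Base counts: A=8, T=9, G=1, C=2 (length 20).
GC clamp: 3' end TCA has 1 G/C ✓
length: length 20 ✓
Tm: Tm = 2·17 + 4·3 = 46°C ✓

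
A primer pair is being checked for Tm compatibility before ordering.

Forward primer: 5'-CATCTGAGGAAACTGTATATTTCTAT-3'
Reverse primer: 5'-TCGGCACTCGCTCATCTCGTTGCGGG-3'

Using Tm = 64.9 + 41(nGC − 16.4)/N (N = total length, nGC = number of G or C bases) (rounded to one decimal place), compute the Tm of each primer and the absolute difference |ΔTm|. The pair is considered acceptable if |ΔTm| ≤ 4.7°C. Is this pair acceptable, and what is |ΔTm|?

|ΔTm| = 14.1°C; the pair is not acceptable.

Forward: G+C = 8, N = 26 → Tm = 64.9 + 41·(8 − 16.4)/26 = 51.7°C.
Reverse: G+C = 17, N = 26 → Tm = 64.9 + 41·(17 − 16.4)/26 = 65.8°C.
|ΔTm| = |51.7 − 65.8| = 14.1°C, > 4.7°C.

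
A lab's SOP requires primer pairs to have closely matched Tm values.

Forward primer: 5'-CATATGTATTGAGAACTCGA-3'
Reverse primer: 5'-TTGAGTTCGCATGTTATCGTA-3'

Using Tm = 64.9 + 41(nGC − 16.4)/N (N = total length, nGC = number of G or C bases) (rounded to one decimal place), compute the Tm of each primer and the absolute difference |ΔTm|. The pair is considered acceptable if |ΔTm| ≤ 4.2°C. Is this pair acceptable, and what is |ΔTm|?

|ΔTm| = 2.9°C; the pair is acceptable.

Forward: G+C = 7, N = 20 → Tm = 64.9 + 41·(7 − 16.4)/20 = 45.6°C.
Reverse: G+C = 8, N = 21 → Tm = 64.9 + 41·(8 − 16.4)/21 = 48.5°C.
|ΔTm| = |45.6 − 48.5| = 2.9°C, ≤ 4.2°C.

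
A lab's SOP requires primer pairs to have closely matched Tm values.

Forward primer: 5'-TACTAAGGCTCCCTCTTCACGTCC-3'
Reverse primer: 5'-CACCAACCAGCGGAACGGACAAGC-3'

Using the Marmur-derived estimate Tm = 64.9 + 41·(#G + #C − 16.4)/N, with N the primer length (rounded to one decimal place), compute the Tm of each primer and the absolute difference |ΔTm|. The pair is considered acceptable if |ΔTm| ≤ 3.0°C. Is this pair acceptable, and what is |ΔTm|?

|ΔTm| = 3.4°C; the pair is not acceptable.

Forward: G+C = 13, N = 24 → Tm = 64.9 + 41·(13 − 16.4)/24 = 59.1°C.
Reverse: G+C = 15, N = 24 → Tm = 64.9 + 41·(15 − 16.4)/24 = 62.5°C.
|ΔTm| = |59.1 − 62.5| = 3.4°C, > 3.0°C.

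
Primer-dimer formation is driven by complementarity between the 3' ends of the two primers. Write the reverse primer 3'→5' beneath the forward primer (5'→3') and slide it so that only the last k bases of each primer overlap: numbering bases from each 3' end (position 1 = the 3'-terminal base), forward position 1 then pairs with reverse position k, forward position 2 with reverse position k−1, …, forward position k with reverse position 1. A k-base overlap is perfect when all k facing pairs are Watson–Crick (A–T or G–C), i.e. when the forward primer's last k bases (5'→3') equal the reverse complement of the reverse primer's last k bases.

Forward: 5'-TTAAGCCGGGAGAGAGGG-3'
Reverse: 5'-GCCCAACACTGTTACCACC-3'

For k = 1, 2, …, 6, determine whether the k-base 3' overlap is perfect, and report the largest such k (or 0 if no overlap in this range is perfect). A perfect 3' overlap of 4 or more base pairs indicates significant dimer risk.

Longest perfect overlap: 2 complementary base pairs; below the dimer-risk threshold (threshold 4).

Last 6 bases (5'→3') — forward …AGAGGG, reverse …ACCACC.
Reverse complement of the reverse primer's last 6 bases: GGTGGT; its first k bases are the reverse complement of the reverse primer's last k bases, so a perfect k-base overlap needs the forward primer's last k bases to equal them.
Comparing (forward last k vs required): k=1: G vs G ✓; k=2: GG vs GG ✓; k=3: GGG vs GGT ✗; k=4: AGGG vs GGTG ✗; k=5: GAGGG vs GGTGG ✗; k=6: AGAGGG vs GGTGGT ✗.
Perfect overlaps at k = 1, 2; the largest is 2.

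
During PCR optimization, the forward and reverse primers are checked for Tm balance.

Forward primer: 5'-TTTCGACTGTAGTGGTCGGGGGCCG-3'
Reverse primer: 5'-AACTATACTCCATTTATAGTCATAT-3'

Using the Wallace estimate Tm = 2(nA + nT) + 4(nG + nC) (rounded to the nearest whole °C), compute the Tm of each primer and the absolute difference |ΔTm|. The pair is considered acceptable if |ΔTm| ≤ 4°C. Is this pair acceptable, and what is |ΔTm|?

|ΔTm| = 20°C; the pair is not acceptable.

Forward: A=2 T=7 G=11 C=5 → Tm = 2·9 + 4·16 = 82°C.
Reverse: A=9 T=10 G=1 C=5 → Tm = 2·19 + 4·6 = 62°C.
|ΔTm| = |82 − 62| = 20°C, > 4°C.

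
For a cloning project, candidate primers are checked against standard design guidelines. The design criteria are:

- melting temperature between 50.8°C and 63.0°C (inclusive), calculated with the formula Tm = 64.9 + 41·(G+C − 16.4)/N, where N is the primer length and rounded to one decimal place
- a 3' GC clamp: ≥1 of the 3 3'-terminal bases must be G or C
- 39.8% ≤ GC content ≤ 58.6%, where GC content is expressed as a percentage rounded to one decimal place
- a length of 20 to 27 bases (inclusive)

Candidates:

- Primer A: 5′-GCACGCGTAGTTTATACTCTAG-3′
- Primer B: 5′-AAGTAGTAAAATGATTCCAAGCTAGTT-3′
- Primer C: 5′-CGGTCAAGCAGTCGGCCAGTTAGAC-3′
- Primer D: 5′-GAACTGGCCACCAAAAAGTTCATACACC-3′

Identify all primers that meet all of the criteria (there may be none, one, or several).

Primer A only.

Primer A (22 nt, A=5 T=7 G=5 C=5): Tm = 64.9 + 41·(10 − 16.4)/22 = 53.0°C ✓; 3' end TAG has 1 G/C ✓; GC 10/22 = 45.5% ✓; length 22 ✓ — passes.
Primer B (27 nt, A=11 T=8 G=5 C=3): Tm = 64.9 + 41·(8 − 16.4)/27 = 52.1°C ✓; 3' end GTT has 1 G/C ✓; GC 8/27 = 29.6%, outside 39.8–58.6% ✗; length 27 ✓ — fails.
Primer C (25 nt, A=6 T=4 G=8 C=7): Tm = 64.9 + 41·(15 − 16.4)/25 = 62.6°C ✓; 3' end GAC has 2 G/C ✓; GC 15/25 = 60.0%, outside 39.8–58.6% ✗; length 25 ✓ — fails.
Primer D (28 nt, A=11 T=4 G=4 C=9): Tm = 64.9 + 41·(13 − 16.4)/28 = 59.9°C ✓; 3' end ACC has 2 G/C ✓; GC 13/28 = 46.4% ✓; length 28, outside 20–27 ✗ — fails.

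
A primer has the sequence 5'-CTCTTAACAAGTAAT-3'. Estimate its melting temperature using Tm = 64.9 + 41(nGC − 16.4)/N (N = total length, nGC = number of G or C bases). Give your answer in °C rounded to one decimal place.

Base counts: A=6, T=5, G=1, C=3; G+C = 4, N = 15.
Tm = 64.9 + 41·(4 − 16.4)/15 = 64.9 + -508.40/15 = 31.0°C.

31.0°C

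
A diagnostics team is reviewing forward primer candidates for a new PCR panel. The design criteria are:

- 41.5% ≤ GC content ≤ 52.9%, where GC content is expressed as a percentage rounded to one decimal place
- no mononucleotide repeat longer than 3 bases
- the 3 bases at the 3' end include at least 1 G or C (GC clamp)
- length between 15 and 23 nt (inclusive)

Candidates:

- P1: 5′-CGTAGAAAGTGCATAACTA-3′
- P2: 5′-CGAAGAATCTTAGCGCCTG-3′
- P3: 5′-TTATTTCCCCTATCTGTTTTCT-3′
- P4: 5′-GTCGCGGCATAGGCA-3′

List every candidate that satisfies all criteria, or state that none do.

P2 only.

P1 (19 nt, A=8 T=4 G=4 C=3): GC 7/19 = 36.8%, outside 41.5–52.9% ✗; longest run = 3 ✓; 3' end CTA has 1 G/C ✓; length 19 ✓ — fails.
P2 (19 nt, A=5 T=4 G=5 C=5): GC 10/19 = 52.6% ✓; longest run = 2 ✓; 3' end CTG has 2 G/C ✓; length 19 ✓ — passes.
P3 (22 nt, A=2 T=13 G=1 C=6): GC 7/22 = 31.8%, outside 41.5–52.9% ✗; longest run = 4, exceeds 3 ✗; 3' end TCT has 1 G/C ✓; length 22 ✓ — fails.
P4 (15 nt, A=3 T=2 G=6 C=4): GC 10/15 = 66.7%, outside 41.5–52.9% ✗; longest run = 2 ✓; 3' end GCA has 2 G/C ✓; length 15 ✓ — fails.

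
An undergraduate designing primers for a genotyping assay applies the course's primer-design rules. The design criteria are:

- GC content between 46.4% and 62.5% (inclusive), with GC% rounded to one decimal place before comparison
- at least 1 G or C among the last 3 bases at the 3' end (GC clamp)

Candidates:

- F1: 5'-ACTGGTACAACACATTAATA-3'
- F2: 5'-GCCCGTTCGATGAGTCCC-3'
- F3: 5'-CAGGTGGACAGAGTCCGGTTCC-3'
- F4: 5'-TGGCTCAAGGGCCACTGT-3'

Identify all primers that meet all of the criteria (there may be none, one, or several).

F1 (20 nt, A=9 T=5 G=2 C=4): GC 6/20 = 30.0%, outside 46.4–62.5% ✗; 3' end ATA has 0 G/C, need ≥1 ✗ — fails.
F2 (18 nt, A=2 T=4 G=5 C=7): GC 12/18 = 66.7%, outside 46.4–62.5% ✗; 3' end CCC has 3 G/C ✓ — fails.
F3 (22 nt, A=4 T=4 G=8 C=6): GC 14/22 = 63.6%, outside 46.4–62.5% ✗; 3' end TCC has 2 G/C ✓ — fails.
F4 (18 nt, A=3 T=4 G=6 C=5): GC 11/18 = 61.1% ✓; 3' end TGT has 1 G/C ✓ — passes.

F4 only.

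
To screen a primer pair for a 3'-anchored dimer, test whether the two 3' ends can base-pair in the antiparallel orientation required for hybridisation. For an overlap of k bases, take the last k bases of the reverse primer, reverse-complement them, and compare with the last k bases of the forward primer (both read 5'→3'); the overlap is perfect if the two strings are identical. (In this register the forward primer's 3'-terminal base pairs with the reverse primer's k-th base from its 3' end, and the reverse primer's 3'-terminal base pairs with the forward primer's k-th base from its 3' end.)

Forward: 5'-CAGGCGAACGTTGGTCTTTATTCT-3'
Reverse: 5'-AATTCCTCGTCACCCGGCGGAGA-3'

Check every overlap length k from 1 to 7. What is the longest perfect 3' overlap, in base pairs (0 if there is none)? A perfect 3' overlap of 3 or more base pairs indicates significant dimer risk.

Longest perfect overlap: 3 complementary base pairs; significant dimer risk (threshold 3).

Last 7 bases (5'→3') — forward …TTATTCT, reverse …GCGGAGA.
Reverse complement of the reverse primer's last 7 bases: TCTCCGC; its first k bases are the reverse complement of the reverse primer's last k bases, so a perfect k-base overlap needs the forward primer's last k bases to equal them.
Comparing (forward last k vs required): k=1: T vs T ✓; k=2: CT vs TC ✗; k=3: TCT vs TCT ✓; k=4: TTCT vs TCTC ✗; k=5: ATTCT vs TCTCC ✗; k=6: TATTCT vs TCTCCG ✗; k=7: TTATTCT vs TCTCCGC ✗.
Perfect overlaps at k = 1, 3; the largest is 3.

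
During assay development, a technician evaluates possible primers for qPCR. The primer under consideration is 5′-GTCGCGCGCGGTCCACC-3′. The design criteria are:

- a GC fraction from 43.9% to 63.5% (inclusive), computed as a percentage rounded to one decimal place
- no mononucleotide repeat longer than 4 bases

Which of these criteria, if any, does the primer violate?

Fails: GC content.

Base counts: A=1, T=2, G=6, C=8 (length 17).
GC content: GC 14/17 = 82.4%, outside 43.9–63.5% ✗
homopolymer run: longest run = 2 ✓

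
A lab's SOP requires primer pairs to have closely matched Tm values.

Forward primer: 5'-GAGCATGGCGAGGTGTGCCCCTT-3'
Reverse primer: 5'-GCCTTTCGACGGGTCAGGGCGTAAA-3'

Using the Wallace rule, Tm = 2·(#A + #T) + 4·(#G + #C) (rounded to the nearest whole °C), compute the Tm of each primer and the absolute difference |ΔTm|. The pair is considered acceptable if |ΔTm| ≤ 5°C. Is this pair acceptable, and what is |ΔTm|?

Forward: A=3 T=5 G=9 C=6 → Tm = 2·8 + 4·15 = 76°C.
Reverse: A=5 T=5 G=9 C=6 → Tm = 2·10 + 4·15 = 80°C.
|ΔTm| = |76 − 80| = 4°C, ≤ 5°C.

|ΔTm| = 4°C; the pair is acceptable.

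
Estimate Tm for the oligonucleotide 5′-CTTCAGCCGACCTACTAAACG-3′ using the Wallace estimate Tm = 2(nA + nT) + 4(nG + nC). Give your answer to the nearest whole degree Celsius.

64°C

Base counts: A=6, T=4, G=3, C=8 (length 21).
Tm = 2·(6+4) + 4·(3+8) = 2·10 + 4·11 = 20 + 44 = 64°C.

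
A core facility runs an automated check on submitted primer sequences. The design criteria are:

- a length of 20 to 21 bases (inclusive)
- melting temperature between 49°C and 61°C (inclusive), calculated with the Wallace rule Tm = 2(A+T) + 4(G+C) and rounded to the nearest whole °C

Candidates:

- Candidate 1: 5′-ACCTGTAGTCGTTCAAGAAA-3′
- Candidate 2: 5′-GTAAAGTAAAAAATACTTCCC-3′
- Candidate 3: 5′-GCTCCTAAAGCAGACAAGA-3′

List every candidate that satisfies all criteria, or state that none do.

Candidate 1 and Candidate 2.

Candidate 1 (20 nt, A=7 T=5 G=4 C=4): length 20 ✓; Tm = 2·12 + 4·8 = 56°C ✓ — passes.
Candidate 2 (21 nt, A=10 T=5 G=2 C=4): length 21 ✓; Tm = 2·15 + 4·6 = 54°C ✓ — passes.
Candidate 3 (19 nt, A=8 T=2 G=4 C=5): length 19, outside 20–21 ✗; Tm = 2·10 + 4·9 = 56°C ✓ — fails.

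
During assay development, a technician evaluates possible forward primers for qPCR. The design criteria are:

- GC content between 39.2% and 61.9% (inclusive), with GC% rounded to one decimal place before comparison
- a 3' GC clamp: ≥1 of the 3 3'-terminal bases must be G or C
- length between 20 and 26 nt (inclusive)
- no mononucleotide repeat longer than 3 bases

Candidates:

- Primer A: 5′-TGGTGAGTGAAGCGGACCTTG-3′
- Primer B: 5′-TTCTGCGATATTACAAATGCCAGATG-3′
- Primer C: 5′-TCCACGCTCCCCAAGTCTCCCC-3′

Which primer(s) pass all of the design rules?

Primer A only.

Primer A (21 nt, A=4 T=5 G=9 C=3): GC 12/21 = 57.1% ✓; 3' end TTG has 1 G/C ✓; length 21 ✓; longest run = 2 ✓ — passes.
Primer B (26 nt, A=8 T=8 G=5 C=5): GC 10/26 = 38.5%, outside 39.2–61.9% ✗; 3' end ATG has 1 G/C ✓; length 26 ✓; longest run = 3 ✓ — fails.
Primer C (22 nt, A=3 T=4 G=2 C=13): GC 15/22 = 68.2%, outside 39.2–61.9% ✗; 3' end CCC has 3 G/C ✓; length 22 ✓; longest run = 4, exceeds 3 ✗ — fails.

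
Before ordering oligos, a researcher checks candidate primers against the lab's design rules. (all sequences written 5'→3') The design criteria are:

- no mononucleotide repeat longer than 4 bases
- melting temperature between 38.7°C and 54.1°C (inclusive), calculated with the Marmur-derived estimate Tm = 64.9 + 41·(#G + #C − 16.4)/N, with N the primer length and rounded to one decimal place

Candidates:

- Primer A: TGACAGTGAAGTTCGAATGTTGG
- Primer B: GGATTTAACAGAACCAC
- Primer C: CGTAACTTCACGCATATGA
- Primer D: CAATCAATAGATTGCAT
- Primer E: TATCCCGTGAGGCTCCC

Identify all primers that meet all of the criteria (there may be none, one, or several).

Primer A (23 nt, A=6 T=7 G=8 C=2): longest run = 2 ✓; Tm = 64.9 + 41·(10 − 16.4)/23 = 53.5°C ✓ — passes.
Primer B (17 nt, A=7 T=3 G=3 C=4): longest run = 3 ✓; Tm = 64.9 + 41·(7 − 16.4)/17 = 42.2°C ✓ — passes.
Primer C (19 nt, A=6 T=5 G=3 C=5): longest run = 2 ✓; Tm = 64.9 + 41·(8 − 16.4)/19 = 46.8°C ✓ — passes.
Primer D (17 nt, A=7 T=5 G=2 C=3): longest run = 2 ✓; Tm = 64.9 + 41·(5 − 16.4)/17 = 37.4°C, outside 38.7–54.1°C ✗ — fails.
Primer E (17 nt, A=2 T=4 G=4 C=7): longest run = 3 ✓; Tm = 64.9 + 41·(11 − 16.4)/17 = 51.9°C ✓ — passes.

Primer A, Primer B, Primer C and Primer E.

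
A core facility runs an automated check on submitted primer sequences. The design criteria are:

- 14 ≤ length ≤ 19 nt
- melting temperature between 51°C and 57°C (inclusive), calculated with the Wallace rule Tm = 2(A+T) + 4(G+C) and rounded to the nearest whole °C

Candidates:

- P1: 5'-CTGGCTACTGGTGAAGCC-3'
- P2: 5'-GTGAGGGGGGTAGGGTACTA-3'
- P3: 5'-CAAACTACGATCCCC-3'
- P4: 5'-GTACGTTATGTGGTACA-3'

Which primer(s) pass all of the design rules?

P1 (18 nt, A=3 T=4 G=6 C=5): length 18 ✓; Tm = 2·7 + 4·11 = 58°C, outside 51–57°C ✗ — fails.
P2 (20 nt, A=4 T=4 G=11 C=1): length 20, outside 14–19 ✗; Tm = 2·8 + 4·12 = 64°C, outside 51–57°C ✗ — fails.
P3 (15 nt, A=5 T=2 G=1 C=7): length 15 ✓; Tm = 2·7 + 4·8 = 46°C, outside 51–57°C ✗ — fails.
P4 (17 nt, A=4 T=6 G=5 C=2): length 17 ✓; Tm = 2·10 + 4·7 = 48°C, outside 51–57°C ✗ — fails.

None of the candidates satisfy all criteria.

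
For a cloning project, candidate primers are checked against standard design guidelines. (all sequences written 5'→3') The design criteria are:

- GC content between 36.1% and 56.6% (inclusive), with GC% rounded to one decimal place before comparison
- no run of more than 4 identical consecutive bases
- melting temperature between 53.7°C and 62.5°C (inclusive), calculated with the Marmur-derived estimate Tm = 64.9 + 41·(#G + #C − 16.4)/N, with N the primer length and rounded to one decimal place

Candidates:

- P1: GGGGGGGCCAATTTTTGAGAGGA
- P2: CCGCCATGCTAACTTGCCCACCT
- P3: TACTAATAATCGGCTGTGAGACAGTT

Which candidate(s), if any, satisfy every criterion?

P1 (23 nt, A=5 T=5 G=11 C=2): GC 13/23 = 56.5% ✓; longest run = 7, exceeds 4 ✗; Tm = 64.9 + 41·(13 − 16.4)/23 = 58.8°C ✓ — fails.
P2 (23 nt, A=4 T=5 G=3 C=11): GC 14/23 = 60.9%, outside 36.1–56.6% ✗; longest run = 3 ✓; Tm = 64.9 + 41·(14 − 16.4)/23 = 60.6°C ✓ — fails.
P3 (26 nt, A=8 T=8 G=6 C=4): GC 10/26 = 38.5% ✓; longest run = 2 ✓; Tm = 64.9 + 41·(10 − 16.4)/26 = 54.8°C ✓ — passes.

P3 only.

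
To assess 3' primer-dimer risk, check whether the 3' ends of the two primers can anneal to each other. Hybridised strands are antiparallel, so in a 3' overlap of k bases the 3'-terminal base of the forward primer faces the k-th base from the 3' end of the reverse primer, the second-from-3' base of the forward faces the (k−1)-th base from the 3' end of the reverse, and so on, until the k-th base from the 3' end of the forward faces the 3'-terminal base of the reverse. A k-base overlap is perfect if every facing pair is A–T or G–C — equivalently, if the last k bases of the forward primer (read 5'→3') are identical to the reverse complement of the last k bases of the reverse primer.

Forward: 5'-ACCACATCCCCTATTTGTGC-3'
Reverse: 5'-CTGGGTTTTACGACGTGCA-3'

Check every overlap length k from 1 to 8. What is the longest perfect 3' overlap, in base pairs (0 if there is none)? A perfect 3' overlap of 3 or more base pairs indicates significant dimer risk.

Longest perfect overlap: 3 complementary base pairs; significant dimer risk (threshold 3).

Last 8 bases (5'→3') — forward …ATTTGTGC, reverse …GACGTGCA.
Reverse complement of the reverse primer's last 8 bases: TGCACGTC; its first k bases are the reverse complement of the reverse primer's last k bases, so a perfect k-base overlap needs the forward primer's last k bases to equal them.
Comparing (forward last k vs required): k=1: C vs T ✗; k=2: GC vs TG ✗; k=3: TGC vs TGC ✓; k=4: GTGC vs TGCA ✗; k=5: TGTGC vs TGCAC ✗; k=6: TTGTGC vs TGCACG ✗; k=7: TTTGTGC vs TGCACGT ✗; k=8: ATTTGTGC vs TGCACGTC ✗.
Only k = 3 is perfect, so the longest perfect 3' overlap is 3.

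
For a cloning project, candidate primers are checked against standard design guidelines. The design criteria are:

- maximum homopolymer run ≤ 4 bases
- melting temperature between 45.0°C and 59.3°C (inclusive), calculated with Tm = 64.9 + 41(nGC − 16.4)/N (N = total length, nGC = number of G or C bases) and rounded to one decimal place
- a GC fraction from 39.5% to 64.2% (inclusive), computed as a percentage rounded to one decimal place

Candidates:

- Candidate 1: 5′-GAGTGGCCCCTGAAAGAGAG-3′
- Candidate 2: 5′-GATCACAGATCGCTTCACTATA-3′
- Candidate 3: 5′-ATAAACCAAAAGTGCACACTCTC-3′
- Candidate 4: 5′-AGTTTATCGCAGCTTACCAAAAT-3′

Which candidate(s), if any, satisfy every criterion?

Candidate 1 (20 nt, A=6 T=2 G=8 C=4): longest run = 4 ✓; Tm = 64.9 + 41·(12 − 16.4)/20 = 55.9°C ✓; GC 12/20 = 60.0% ✓ — passes.
Candidate 2 (22 nt, A=7 T=6 G=3 C=6): longest run = 2 ✓; Tm = 64.9 + 41·(9 − 16.4)/22 = 51.1°C ✓; GC 9/22 = 40.9% ✓ — passes.
Candidate 3 (23 nt, A=10 T=4 G=2 C=7): longest run = 4 ✓; Tm = 64.9 + 41·(9 − 16.4)/23 = 51.7°C ✓; GC 9/23 = 39.1%, outside 39.5–64.2% ✗ — fails.
Candidate 4 (23 nt, A=8 T=7 G=3 C=5): longest run = 4 ✓; Tm = 64.9 + 41·(8 − 16.4)/23 = 49.9°C ✓; GC 8/23 = 34.8%, outside 39.5–64.2% ✗ — fails.

Candidate 1 and Candidate 2.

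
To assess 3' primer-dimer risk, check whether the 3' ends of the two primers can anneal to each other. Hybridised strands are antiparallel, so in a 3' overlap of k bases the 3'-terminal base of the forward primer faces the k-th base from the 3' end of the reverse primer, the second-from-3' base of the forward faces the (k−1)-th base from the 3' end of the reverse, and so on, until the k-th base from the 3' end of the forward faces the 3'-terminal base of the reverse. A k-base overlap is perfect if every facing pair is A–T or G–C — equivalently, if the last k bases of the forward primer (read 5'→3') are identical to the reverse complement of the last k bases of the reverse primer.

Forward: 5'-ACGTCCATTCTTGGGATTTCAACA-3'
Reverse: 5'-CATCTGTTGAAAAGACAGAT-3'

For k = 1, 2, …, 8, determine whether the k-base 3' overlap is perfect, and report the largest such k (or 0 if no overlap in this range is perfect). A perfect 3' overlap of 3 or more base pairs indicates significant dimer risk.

Last 8 bases (5'→3') — forward …TTTCAACA, reverse …AGACAGAT.
Reverse complement of the reverse primer's last 8 bases: ATCTGTCT; its first k bases are the reverse complement of the reverse primer's last k bases, so a perfect k-base overlap needs the forward primer's last k bases to equal them.
Comparing (forward last k vs required): k=1: A vs A ✓; k=2: CA vs AT ✗; k=3: ACA vs ATC ✗; k=4: AACA vs ATCT ✗; k=5: CAACA vs ATCTG ✗; k=6: TCAACA vs ATCTGT ✗; k=7: TTCAACA vs ATCTGTC ✗; k=8: TTTCAACA vs ATCTGTCT ✗.
Only k = 1 is perfect, so the longest perfect 3' overlap is 1.

Longest perfect overlap: 1 complementary base pair; below the dimer-risk threshold (threshold 3).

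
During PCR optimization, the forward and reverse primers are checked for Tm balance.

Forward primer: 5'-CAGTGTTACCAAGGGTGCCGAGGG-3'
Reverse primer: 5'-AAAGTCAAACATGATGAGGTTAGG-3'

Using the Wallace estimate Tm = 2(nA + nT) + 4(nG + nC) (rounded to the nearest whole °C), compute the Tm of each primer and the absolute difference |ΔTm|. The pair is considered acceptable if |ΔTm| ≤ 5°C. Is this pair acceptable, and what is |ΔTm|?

|ΔTm| = 12°C; the pair is not acceptable.

Forward: A=5 T=4 G=10 C=5 → Tm = 2·9 + 4·15 = 78°C.
Reverse: A=10 T=5 G=7 C=2 → Tm = 2·15 + 4·9 = 66°C.
|ΔTm| = |78 − 66| = 12°C, > 5°C.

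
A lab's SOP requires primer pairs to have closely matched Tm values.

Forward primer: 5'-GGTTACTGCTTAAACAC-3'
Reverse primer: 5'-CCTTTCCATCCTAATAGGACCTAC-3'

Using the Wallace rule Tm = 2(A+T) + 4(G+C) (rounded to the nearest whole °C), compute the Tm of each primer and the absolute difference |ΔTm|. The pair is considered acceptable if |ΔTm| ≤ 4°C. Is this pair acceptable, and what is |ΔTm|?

Forward: A=5 T=5 G=3 C=4 → Tm = 2·10 + 4·7 = 48°C.
Reverse: A=6 T=7 G=2 C=9 → Tm = 2·13 + 4·11 = 70°C.
|ΔTm| = |48 − 70| = 22°C, > 4°C.

|ΔTm| = 22°C; the pair is not acceptable.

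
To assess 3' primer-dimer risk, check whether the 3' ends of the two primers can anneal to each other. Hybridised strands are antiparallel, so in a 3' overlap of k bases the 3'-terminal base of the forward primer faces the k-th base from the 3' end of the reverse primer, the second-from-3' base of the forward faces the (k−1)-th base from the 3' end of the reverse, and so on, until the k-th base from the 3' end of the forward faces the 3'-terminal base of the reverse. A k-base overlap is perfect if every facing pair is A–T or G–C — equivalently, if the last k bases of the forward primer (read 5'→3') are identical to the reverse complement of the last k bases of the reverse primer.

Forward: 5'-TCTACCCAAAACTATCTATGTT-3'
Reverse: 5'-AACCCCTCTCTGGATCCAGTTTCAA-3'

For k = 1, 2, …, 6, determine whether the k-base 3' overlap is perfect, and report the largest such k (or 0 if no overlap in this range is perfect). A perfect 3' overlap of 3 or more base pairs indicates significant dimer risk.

Longest perfect overlap: 2 complementary base pairs; below the dimer-risk threshold (threshold 3).

Last 6 bases (5'→3') — forward …TATGTT, reverse …TTTCAA.
Reverse complement of the reverse primer's last 6 bases: TTGAAA; its first k bases are the reverse complement of the reverse primer's last k bases, so a perfect k-base overlap needs the forward primer's last k bases to equal them.
Comparing (forward last k vs required): k=1: T vs T ✓; k=2: TT vs TT ✓; k=3: GTT vs TTG ✗; k=4: TGTT vs TTGA ✗; k=5: ATGTT vs TTGAA ✗; k=6: TATGTT vs TTGAAA ✗.
Perfect overlaps at k = 1, 2; the largest is 2.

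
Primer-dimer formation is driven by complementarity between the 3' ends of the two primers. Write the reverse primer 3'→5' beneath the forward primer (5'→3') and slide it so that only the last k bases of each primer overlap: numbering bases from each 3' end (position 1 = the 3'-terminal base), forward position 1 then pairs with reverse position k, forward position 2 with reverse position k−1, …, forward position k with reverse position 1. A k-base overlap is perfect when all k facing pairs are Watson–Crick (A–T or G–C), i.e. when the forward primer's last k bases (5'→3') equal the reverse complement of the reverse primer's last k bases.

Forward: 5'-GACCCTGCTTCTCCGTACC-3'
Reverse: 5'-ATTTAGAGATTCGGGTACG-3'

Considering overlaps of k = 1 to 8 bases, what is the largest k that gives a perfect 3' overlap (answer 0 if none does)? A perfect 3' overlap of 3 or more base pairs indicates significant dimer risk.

Last 8 bases (5'→3') — forward …TCCGTACC, reverse …CGGGTACG.
Reverse complement of the reverse primer's last 8 bases: CGTACCCG; its first k bases are the reverse complement of the reverse primer's last k bases, so a perfect k-base overlap needs the forward primer's last k bases to equal them.
Comparing (forward last k vs required): k=1: C vs C ✓; k=2: CC vs CG ✗; k=3: ACC vs CGT ✗; k=4: TACC vs CGTA ✗; k=5: GTACC vs CGTAC ✗; k=6: CGTACC vs CGTACC ✓; k=7: CCGTACC vs CGTACCC ✗; k=8: TCCGTACC vs CGTACCCG ✗.
Perfect overlaps at k = 1, 6; the largest is 6.

Longest perfect overlap: 6 complementary base pairs; significant dimer risk (threshold 3).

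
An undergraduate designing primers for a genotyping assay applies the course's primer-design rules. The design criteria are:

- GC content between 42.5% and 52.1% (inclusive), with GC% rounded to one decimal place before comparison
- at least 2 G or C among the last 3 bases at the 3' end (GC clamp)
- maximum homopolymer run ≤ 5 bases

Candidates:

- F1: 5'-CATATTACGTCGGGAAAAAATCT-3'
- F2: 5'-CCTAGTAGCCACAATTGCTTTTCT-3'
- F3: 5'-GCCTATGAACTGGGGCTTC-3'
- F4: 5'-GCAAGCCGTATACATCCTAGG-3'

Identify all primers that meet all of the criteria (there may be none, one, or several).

None of the candidates satisfy all criteria.

F1 (23 nt, A=9 T=6 G=4 C=4): GC 8/23 = 34.8%, outside 42.5–52.1% ✗; 3' end TCT has 1 G/C, need ≥2 ✗; longest run = 6, exceeds 5 ✗ — fails.
F2 (24 nt, A=5 T=9 G=3 C=7): GC 10/24 = 41.7%, outside 42.5–52.1% ✗; 3' end TCT has 1 G/C, need ≥2 ✗; longest run = 4 ✓ — fails.
F3 (19 nt, A=3 T=5 G=6 C=5): GC 11/19 = 57.9%, outside 42.5–52.1% ✗; 3' end TTC has 1 G/C, need ≥2 ✗; longest run = 4 ✓ — fails.
F4 (21 nt, A=6 T=4 G=5 C=6): GC 11/21 = 52.4%, outside 42.5–52.1% ✗; 3' end AGG has 2 G/C ✓; longest run = 2 ✓ — fails.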